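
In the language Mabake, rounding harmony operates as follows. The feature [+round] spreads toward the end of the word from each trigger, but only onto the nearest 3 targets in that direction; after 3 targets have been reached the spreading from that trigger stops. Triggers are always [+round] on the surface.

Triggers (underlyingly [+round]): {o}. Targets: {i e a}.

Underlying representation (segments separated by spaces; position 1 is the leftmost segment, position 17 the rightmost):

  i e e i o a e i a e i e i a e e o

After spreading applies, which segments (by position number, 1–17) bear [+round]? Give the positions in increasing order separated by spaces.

5 6 7 8 17

From /o/ at 5 rightward: 6 /a/ → [+round]; 7 /e/ → [+round]; 8 /i/ → [+round]; bound reached.
From /o/ at 17 rightward: word edge.
Targets with no active source: positions 1 2 3 4 9 10 11 12 13 14 15 16 stay [-round].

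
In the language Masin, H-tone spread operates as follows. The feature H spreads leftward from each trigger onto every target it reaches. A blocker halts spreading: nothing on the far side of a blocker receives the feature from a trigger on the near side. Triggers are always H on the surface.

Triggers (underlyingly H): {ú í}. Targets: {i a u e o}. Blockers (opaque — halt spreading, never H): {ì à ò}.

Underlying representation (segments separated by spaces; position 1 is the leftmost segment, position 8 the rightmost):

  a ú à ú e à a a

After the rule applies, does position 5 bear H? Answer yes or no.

From /ú/ at 2 leftward: 1 /a/ → H; word edge.
From /ú/ at 4 leftward: 3 /à/ blocks.
Targets with no active source: positions 5 7 8 stay [-high tone].
H positions on the surface: 1 2 4.

no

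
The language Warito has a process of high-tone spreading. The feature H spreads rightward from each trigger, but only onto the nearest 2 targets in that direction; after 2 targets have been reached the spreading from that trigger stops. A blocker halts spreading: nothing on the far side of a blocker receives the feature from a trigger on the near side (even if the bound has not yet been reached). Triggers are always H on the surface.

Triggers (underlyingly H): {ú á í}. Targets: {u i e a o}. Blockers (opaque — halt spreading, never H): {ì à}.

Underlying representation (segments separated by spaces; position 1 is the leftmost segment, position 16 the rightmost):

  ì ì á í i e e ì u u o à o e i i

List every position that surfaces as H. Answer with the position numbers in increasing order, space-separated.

From /á/ at 3 rightward: 4 /í/ is itself a trigger — this domain ends here.
From /í/ at 4 rightward: 5 /i/ → H; 6 /e/ → H; bound reached.
Targets with no active source: positions 7 9 10 11 13 14 15 16 stay [-high tone].

3 4 5 6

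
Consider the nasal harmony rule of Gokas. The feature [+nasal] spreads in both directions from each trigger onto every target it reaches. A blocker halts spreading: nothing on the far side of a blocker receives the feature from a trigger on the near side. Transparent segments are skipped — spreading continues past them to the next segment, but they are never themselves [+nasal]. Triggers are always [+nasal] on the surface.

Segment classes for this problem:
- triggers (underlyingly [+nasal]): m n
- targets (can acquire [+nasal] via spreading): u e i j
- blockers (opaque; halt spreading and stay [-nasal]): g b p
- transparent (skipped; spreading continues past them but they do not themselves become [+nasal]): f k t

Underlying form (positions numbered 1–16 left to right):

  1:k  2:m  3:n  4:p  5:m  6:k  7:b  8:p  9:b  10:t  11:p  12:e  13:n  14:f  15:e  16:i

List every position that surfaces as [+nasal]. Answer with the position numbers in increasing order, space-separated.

From /m/ at 2 rightward: 3 /n/ is itself a trigger — this domain ends here.
From /m/ at 2 leftward: 1 /k/ transparent; word edge.
From /n/ at 3 rightward: 4 /p/ blocks.
From /n/ at 3 leftward: 2 /m/ is itself a trigger — this domain ends here.
From /m/ at 5 rightward: 6 /k/ transparent; 7 /b/ blocks.
From /m/ at 5 leftward: 4 /p/ blocks.
From /n/ at 13 rightward: 14 /f/ transparent; 15 /e/ → [+nasal]; 16 /i/ → [+nasal]; word edge.
From /n/ at 13 leftward: 12 /e/ → [+nasal]; 11 /p/ blocks.

2 3 5 12 13 15 16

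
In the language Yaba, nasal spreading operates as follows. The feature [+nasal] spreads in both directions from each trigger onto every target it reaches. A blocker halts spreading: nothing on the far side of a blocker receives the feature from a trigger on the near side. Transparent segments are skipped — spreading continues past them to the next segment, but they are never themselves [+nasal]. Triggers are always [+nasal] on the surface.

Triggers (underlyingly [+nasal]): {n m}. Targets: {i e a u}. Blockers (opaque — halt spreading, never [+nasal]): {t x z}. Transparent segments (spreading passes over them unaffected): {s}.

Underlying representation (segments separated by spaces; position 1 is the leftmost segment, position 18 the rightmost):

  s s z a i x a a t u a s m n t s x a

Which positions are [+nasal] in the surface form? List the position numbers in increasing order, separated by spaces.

10 11 13 14

From /m/ at 13 rightward: 14 /n/ is itself a trigger — this domain ends here.
From /m/ at 13 leftward: 12 /s/ transparent; 11 /a/ → [+nasal]; 10 /u/ → [+nasal]; 9 /t/ blocks.
From /n/ at 14 rightward: 15 /t/ blocks.
From /n/ at 14 leftward: 13 /m/ is itself a trigger — this domain ends here.
Targets with no active source: positions 4 5 7 8 18 stay [-nasal].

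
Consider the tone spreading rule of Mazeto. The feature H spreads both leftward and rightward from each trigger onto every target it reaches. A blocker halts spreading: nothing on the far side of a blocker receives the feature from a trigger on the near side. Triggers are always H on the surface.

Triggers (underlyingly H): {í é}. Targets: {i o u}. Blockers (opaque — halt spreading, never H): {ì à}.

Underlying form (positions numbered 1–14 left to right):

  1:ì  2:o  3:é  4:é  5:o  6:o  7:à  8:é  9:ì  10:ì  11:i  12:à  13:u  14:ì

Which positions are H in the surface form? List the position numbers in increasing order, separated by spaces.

From /é/ at 3 rightward: 4 /é/ is itself a trigger — this domain ends here.
From /é/ at 3 leftward: 2 /o/ → H; 1 /ì/ blocks.
From /é/ at 4 rightward: 5 /o/ → H; 6 /o/ → H; 7 /à/ blocks.
From /é/ at 4 leftward: 3 /é/ is itself a trigger — this domain ends here.
From /é/ at 8 rightward: 9 /ì/ blocks.
From /é/ at 8 leftward: 7 /à/ blocks.
Targets with no active source: positions 11 13 stay [-high tone].

2 3 4 5 6 8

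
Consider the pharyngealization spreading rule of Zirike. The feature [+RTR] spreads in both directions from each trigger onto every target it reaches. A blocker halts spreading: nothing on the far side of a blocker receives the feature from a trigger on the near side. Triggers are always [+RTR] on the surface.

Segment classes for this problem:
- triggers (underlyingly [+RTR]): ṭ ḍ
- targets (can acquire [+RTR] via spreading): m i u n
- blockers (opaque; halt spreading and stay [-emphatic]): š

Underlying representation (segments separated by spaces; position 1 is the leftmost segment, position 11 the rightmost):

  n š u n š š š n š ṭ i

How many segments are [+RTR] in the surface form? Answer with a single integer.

2

From /ṭ/ at 10 rightward: 11 /i/ → [+RTR]; word edge.
From /ṭ/ at 10 leftward: 9 /š/ blocks.
Targets with no active source: positions 1 3 4 8 stay [-emphatic].
[+RTR] positions on the surface: 10 11.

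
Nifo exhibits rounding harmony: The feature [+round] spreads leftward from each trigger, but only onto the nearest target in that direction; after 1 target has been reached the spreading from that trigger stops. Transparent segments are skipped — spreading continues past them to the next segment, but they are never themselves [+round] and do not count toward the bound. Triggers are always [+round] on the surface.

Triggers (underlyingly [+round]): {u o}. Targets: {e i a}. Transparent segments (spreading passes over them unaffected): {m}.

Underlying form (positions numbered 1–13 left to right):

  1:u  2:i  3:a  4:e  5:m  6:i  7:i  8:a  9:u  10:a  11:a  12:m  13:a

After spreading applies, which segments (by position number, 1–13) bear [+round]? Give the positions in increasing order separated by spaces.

From /u/ at 1 leftward: word edge.
From /u/ at 9 leftward: 8 /a/ → [+round]; bound reached.
Targets with no active source: positions 2 3 4 6 7 10 11 13 stay [-round].

1 8 9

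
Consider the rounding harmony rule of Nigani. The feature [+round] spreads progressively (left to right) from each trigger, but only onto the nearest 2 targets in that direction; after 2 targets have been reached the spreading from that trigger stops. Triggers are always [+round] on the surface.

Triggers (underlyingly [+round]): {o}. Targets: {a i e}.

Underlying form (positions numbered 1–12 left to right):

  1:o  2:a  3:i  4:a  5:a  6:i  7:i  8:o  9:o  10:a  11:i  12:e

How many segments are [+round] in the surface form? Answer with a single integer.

7

From /o/ at 1 rightward: 2 /a/ → [+round]; 3 /i/ → [+round]; bound reached.
From /o/ at 8 rightward: 9 /o/ is itself a trigger — this domain ends here.
From /o/ at 9 rightward: 10 /a/ → [+round]; 11 /i/ → [+round]; bound reached.
Targets with no active source: positions 4 5 6 7 12 stay [-round].
[+round] positions on the surface: 1 2 3 8 9 10 11.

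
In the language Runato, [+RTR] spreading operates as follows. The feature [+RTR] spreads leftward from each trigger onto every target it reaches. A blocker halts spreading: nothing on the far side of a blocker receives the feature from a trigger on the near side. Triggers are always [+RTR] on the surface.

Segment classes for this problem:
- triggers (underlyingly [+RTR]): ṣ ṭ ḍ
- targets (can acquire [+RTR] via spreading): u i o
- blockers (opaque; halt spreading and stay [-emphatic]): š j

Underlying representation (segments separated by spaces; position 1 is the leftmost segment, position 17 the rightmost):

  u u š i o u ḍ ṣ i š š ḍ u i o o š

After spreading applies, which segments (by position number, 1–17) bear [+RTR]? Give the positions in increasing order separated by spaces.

4 5 6 7 8 12

From /ḍ/ at 7 leftward: 6 /u/ → [+RTR]; 5 /o/ → [+RTR]; 4 /i/ → [+RTR]; 3 /š/ blocks.
From /ṣ/ at 8 leftward: 7 /ḍ/ is itself a trigger — this domain ends here.
From /ḍ/ at 12 leftward: 11 /š/ blocks.
Targets with no active source: positions 1 2 9 13 14 15 16 stay [-emphatic].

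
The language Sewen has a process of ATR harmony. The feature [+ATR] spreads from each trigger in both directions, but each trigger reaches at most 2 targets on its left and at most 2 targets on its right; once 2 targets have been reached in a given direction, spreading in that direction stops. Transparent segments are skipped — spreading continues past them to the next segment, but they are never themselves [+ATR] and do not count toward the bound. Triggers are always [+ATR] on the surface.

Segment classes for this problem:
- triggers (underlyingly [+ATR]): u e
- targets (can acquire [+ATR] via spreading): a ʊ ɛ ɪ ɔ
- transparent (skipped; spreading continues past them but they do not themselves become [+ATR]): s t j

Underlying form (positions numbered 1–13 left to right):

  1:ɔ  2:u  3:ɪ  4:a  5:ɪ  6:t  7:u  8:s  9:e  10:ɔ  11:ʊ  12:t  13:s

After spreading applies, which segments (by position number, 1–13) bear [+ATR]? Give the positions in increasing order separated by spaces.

1 2 3 4 5 7 9 10 11

From /u/ at 2 rightward: 3 /ɪ/ → [+ATR]; 4 /a/ → [+ATR]; bound reached.
From /u/ at 2 leftward: 1 /ɔ/ → [+ATR]; word edge.
From /u/ at 7 rightward: 8 /s/ transparent; 9 /e/ is itself a trigger — this domain ends here.
From /u/ at 7 leftward: 6 /t/ transparent; 5 /ɪ/ → [+ATR]; 4 /a/ → [+ATR]; bound reached.
From /e/ at 9 rightward: 10 /ɔ/ → [+ATR]; 11 /ʊ/ → [+ATR]; bound reached.
From /e/ at 9 leftward: 8 /s/ transparent; 7 /u/ is itself a trigger — this domain ends here.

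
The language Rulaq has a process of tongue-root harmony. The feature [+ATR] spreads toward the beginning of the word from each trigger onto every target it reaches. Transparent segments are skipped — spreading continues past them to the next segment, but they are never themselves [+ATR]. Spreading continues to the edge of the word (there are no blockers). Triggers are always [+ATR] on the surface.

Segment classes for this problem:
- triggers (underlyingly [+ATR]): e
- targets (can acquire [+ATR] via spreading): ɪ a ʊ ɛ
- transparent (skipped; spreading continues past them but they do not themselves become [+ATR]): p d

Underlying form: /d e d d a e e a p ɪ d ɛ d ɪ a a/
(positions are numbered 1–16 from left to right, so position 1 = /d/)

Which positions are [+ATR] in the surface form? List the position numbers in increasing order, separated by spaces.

From /e/ at 2 leftward: 1 /d/ transparent; word edge.
From /e/ at 6 leftward: 5 /a/ → [+ATR]; 4 /d/ transparent; 3 /d/ transparent; 2 /e/ is itself a trigger — this domain ends here.
From /e/ at 7 leftward: 6 /e/ is itself a trigger — this domain ends here.
Targets with no active source: positions 8 10 12 14 15 16 stay [-ATR].

2 5 6 7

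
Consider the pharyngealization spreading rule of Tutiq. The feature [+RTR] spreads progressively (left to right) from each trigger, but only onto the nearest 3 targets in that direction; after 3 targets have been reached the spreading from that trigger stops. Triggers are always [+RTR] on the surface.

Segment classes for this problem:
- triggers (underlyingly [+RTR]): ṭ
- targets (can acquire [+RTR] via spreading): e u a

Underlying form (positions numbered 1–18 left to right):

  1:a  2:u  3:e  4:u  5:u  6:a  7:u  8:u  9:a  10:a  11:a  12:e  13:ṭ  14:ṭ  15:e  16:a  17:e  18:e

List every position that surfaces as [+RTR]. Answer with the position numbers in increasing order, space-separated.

13 14 15 16 17

From /ṭ/ at 13 rightward: 14 /ṭ/ is itself a trigger — this domain ends here.
From /ṭ/ at 14 rightward: 15 /e/ → [+RTR]; 16 /a/ → [+RTR]; 17 /e/ → [+RTR]; bound reached.
Targets with no active source: positions 1 2 3 4 5 6 7 8 9 10 11 12 18 stay [-emphatic].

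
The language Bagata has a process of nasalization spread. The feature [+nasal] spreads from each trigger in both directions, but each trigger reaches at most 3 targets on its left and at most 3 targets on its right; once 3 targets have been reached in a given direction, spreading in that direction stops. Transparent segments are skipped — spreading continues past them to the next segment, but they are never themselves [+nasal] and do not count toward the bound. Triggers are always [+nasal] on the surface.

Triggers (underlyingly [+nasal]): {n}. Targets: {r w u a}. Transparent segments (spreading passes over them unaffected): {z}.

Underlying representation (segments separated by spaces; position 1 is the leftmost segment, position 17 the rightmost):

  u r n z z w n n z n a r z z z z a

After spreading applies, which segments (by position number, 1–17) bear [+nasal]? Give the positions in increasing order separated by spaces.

1 2 3 6 7 8 10 11 12 17

From /n/ at 3 rightward: 4 /z/ transparent; 5 /z/ transparent; 6 /w/ → [+nasal]; 7 /n/ is itself a trigger — this domain ends here.
From /n/ at 3 leftward: 2 /r/ → [+nasal]; 1 /u/ → [+nasal]; word edge.
From /n/ at 7 rightward: 8 /n/ is itself a trigger — this domain ends here.
From /n/ at 7 leftward: 6 /w/ → [+nasal]; 5 /z/ transparent; 4 /z/ transparent; 3 /n/ is itself a trigger — this domain ends here.
From /n/ at 8 rightward: 9 /z/ transparent; 10 /n/ is itself a trigger — this domain ends here.
From /n/ at 8 leftward: 7 /n/ is itself a trigger — this domain ends here.
From /n/ at 10 rightward: 11 /a/ → [+nasal]; 12 /r/ → [+nasal]; 13 /z/ transparent; 14 /z/ transparent; 15 /z/ transparent; 16 /z/ transparent; 17 /a/ → [+nasal]; bound reached.
From /n/ at 10 leftward: 9 /z/ transparent; 8 /n/ is itself a trigger — this domain ends here.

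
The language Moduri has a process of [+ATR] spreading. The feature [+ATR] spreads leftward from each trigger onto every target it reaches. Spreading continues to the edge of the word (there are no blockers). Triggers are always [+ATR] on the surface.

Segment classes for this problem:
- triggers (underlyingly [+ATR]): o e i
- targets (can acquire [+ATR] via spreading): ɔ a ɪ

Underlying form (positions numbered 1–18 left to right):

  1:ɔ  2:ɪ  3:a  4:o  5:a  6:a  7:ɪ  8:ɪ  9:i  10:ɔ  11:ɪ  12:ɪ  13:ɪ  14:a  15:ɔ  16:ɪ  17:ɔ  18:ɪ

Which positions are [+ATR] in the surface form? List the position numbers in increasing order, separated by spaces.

From /o/ at 4 leftward: 3 /a/ → [+ATR]; 2 /ɪ/ → [+ATR]; 1 /ɔ/ → [+ATR]; word edge.
From /i/ at 9 leftward: 8 /ɪ/ → [+ATR]; 7 /ɪ/ → [+ATR]; 6 /a/ → [+ATR]; 5 /a/ → [+ATR]; 4 /o/ is itself a trigger — this domain ends here.
Targets with no active source: positions 10 11 12 13 14 15 16 17 18 stay [-ATR].

1 2 3 4 5 6 7 8 9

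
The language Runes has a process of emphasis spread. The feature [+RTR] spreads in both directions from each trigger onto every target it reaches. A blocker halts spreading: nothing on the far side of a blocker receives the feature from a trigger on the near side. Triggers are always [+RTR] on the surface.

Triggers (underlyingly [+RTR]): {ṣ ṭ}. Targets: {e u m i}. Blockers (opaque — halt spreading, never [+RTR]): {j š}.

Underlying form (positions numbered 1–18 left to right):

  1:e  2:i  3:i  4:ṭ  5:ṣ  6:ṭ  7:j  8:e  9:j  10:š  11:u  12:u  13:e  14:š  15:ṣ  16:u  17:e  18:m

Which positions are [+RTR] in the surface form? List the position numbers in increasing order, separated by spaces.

From /ṭ/ at 4 rightward: 5 /ṣ/ is itself a trigger — this domain ends here.
From /ṭ/ at 4 leftward: 3 /i/ → [+RTR]; 2 /i/ → [+RTR]; 1 /e/ → [+RTR]; word edge.
From /ṣ/ at 5 rightward: 6 /ṭ/ is itself a trigger — this domain ends here.
From /ṣ/ at 5 leftward: 4 /ṭ/ is itself a trigger — this domain ends here.
From /ṭ/ at 6 rightward: 7 /j/ blocks.
From /ṭ/ at 6 leftward: 5 /ṣ/ is itself a trigger — this domain ends here.
From /ṣ/ at 15 rightward: 16 /u/ → [+RTR]; 17 /e/ → [+RTR]; 18 /m/ → [+RTR]; word edge.
From /ṣ/ at 15 leftward: 14 /š/ blocks.
Targets with no active source: positions 8 11 12 13 stay [-emphatic].

1 2 3 4 5 6 15 16 17 18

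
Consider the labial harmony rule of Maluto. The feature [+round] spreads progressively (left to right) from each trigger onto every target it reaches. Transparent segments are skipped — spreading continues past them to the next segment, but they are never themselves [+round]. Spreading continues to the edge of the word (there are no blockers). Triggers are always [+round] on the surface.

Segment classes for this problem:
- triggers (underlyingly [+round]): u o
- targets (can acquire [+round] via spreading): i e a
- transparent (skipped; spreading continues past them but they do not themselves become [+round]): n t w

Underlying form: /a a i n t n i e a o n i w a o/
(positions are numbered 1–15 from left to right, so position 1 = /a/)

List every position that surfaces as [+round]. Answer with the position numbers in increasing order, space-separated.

10 12 14 15

From /o/ at 10 rightward: 11 /n/ transparent; 12 /i/ → [+round]; 13 /w/ transparent; 14 /a/ → [+round]; 15 /o/ is itself a trigger — this domain ends here.
From /o/ at 15 rightward: word edge.
Targets with no active source: positions 1 2 3 7 8 9 stay [-round].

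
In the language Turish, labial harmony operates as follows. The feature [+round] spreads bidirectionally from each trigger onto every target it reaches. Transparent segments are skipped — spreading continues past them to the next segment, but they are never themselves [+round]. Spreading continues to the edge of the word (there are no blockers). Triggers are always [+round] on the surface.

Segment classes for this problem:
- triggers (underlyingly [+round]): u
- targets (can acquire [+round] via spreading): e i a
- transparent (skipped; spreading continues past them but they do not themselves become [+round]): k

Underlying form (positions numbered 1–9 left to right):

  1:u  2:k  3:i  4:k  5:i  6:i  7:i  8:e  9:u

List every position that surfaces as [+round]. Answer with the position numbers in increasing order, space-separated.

From /u/ at 1 rightward: 2 /k/ transparent; 3 /i/ → [+round]; 4 /k/ transparent; 5 /i/ → [+round]; 6 /i/ → [+round]; 7 /i/ → [+round]; 8 /e/ → [+round]; 9 /u/ is itself a trigger — this domain ends here.
From /u/ at 1 leftward: word edge.
From /u/ at 9 rightward: word edge.
From /u/ at 9 leftward: 8 /e/ → [+round]; 7 /i/ → [+round]; 6 /i/ → [+round]; 5 /i/ → [+round]; 4 /k/ transparent; 3 /i/ → [+round]; 2 /k/ transparent; 1 /u/ is itself a trigger — this domain ends here.

1 3 5 6 7 8 9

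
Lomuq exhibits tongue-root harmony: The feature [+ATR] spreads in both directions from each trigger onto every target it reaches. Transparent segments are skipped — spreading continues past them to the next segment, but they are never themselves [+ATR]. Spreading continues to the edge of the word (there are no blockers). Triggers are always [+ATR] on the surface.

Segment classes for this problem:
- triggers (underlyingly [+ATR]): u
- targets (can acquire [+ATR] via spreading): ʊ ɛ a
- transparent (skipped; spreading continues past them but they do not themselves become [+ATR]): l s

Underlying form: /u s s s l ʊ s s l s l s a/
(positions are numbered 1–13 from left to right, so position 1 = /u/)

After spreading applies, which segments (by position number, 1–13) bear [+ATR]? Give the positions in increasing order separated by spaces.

From /u/ at 1 rightward: 2 /s/ transparent; 3 /s/ transparent; 4 /s/ transparent; 5 /l/ transparent; 6 /ʊ/ → [+ATR]; 7 /s/ transparent; 8 /s/ transparent; 9 /l/ transparent; 10 /s/ transparent; 11 /l/ transparent; 12 /s/ transparent; 13 /a/ → [+ATR]; word edge.
From /u/ at 1 leftward: word edge.

1 6 13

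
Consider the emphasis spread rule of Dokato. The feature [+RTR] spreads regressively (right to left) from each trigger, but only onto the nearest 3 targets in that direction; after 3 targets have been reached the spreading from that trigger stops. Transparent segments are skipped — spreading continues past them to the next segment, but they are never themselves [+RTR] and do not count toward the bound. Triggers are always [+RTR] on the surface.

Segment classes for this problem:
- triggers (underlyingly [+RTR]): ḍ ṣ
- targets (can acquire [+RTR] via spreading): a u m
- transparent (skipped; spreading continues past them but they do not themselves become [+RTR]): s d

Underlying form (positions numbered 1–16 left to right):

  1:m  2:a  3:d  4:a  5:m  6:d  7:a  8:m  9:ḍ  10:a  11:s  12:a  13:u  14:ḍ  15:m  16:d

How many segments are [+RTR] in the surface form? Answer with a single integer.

From /ḍ/ at 9 leftward: 8 /m/ → [+RTR]; 7 /a/ → [+RTR]; 6 /d/ transparent; 5 /m/ → [+RTR]; bound reached.
From /ḍ/ at 14 leftward: 13 /u/ → [+RTR]; 12 /a/ → [+RTR]; 11 /s/ transparent; 10 /a/ → [+RTR]; bound reached.
Targets with no active source: positions 1 2 4 15 stay [-emphatic].
[+RTR] positions on the surface: 5 7 8 9 10 12 13 14.

8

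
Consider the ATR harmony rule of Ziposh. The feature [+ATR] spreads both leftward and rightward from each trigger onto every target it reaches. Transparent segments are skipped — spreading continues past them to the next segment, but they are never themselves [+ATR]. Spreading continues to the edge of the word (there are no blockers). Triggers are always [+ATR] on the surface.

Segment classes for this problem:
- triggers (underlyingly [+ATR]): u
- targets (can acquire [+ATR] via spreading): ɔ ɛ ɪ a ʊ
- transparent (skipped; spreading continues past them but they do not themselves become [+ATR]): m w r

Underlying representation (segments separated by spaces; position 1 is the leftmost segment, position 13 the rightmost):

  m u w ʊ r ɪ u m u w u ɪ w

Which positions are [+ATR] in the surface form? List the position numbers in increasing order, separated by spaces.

From /u/ at 2 rightward: 3 /w/ transparent; 4 /ʊ/ → [+ATR]; 5 /r/ transparent; 6 /ɪ/ → [+ATR]; 7 /u/ is itself a trigger — this domain ends here.
From /u/ at 2 leftward: 1 /m/ transparent; word edge.
From /u/ at 7 rightward: 8 /m/ transparent; 9 /u/ is itself a trigger — this domain ends here.
From /u/ at 7 leftward: 6 /ɪ/ → [+ATR]; 5 /r/ transparent; 4 /ʊ/ → [+ATR]; 3 /w/ transparent; 2 /u/ is itself a trigger — this domain ends here.
From /u/ at 9 rightward: 10 /w/ transparent; 11 /u/ is itself a trigger — this domain ends here.
From /u/ at 9 leftward: 8 /m/ transparent; 7 /u/ is itself a trigger — this domain ends here.
From /u/ at 11 rightward: 12 /ɪ/ → [+ATR]; 13 /w/ transparent; word edge.
From /u/ at 11 leftward: 10 /w/ transparent; 9 /u/ is itself a trigger — this domain ends here.

2 4 6 7 9 11 12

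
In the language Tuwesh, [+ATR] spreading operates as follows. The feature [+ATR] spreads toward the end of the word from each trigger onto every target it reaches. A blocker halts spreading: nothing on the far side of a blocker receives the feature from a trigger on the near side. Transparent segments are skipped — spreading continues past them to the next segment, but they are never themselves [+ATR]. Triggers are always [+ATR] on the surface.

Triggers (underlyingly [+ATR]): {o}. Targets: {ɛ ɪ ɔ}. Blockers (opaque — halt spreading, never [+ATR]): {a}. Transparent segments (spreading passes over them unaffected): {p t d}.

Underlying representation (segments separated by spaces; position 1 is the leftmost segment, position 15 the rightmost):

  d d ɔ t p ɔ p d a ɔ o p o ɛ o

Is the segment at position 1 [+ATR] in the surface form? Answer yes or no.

From /o/ at 11 rightward: 12 /p/ transparent; 13 /o/ is itself a trigger — this domain ends here.
From /o/ at 13 rightward: 14 /ɛ/ → [+ATR]; 15 /o/ is itself a trigger — this domain ends here.
From /o/ at 15 rightward: word edge.
Targets with no active source: positions 3 6 10 stay [-ATR].
[+ATR] positions on the surface: 11 13 14 15.

no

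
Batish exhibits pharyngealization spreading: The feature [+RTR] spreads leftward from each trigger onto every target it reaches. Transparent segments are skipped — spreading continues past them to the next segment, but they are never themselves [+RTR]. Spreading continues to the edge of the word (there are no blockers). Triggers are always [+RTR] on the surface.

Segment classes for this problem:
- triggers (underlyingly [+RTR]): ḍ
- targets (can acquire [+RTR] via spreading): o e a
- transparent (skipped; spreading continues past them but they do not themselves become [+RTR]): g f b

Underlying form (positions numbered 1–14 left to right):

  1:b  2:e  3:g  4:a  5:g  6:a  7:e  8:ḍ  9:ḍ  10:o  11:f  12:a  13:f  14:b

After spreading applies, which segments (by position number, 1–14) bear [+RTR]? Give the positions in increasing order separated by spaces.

2 4 6 7 8 9

From /ḍ/ at 8 leftward: 7 /e/ → [+RTR]; 6 /a/ → [+RTR]; 5 /g/ transparent; 4 /a/ → [+RTR]; 3 /g/ transparent; 2 /e/ → [+RTR]; 1 /b/ transparent; word edge.
From /ḍ/ at 9 leftward: 8 /ḍ/ is itself a trigger — this domain ends here.
Targets with no active source: positions 10 12 stay [-emphatic].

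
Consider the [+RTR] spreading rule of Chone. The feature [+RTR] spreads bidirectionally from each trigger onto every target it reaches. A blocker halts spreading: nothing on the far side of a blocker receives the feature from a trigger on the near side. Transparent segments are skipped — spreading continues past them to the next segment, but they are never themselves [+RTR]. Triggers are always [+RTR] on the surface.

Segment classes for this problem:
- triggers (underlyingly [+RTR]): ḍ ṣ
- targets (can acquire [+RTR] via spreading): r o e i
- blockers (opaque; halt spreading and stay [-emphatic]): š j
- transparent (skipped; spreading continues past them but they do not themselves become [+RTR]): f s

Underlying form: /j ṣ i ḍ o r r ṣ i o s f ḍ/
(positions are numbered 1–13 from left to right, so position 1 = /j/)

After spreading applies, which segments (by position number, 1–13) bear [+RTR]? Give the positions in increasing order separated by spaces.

From /ṣ/ at 2 rightward: 3 /i/ → [+RTR]; 4 /ḍ/ is itself a trigger — this domain ends here.
From /ṣ/ at 2 leftward: 1 /j/ blocks.
From /ḍ/ at 4 rightward: 5 /o/ → [+RTR]; 6 /r/ → [+RTR]; 7 /r/ → [+RTR]; 8 /ṣ/ is itself a trigger — this domain ends here.
From /ḍ/ at 4 leftward: 3 /i/ → [+RTR]; 2 /ṣ/ is itself a trigger — this domain ends here.
From /ṣ/ at 8 rightward: 9 /i/ → [+RTR]; 10 /o/ → [+RTR]; 11 /s/ transparent; 12 /f/ transparent; 13 /ḍ/ is itself a trigger — this domain ends here.
From /ṣ/ at 8 leftward: 7 /r/ → [+RTR]; 6 /r/ → [+RTR]; 5 /o/ → [+RTR]; 4 /ḍ/ is itself a trigger — this domain ends here.
From /ḍ/ at 13 rightward: word edge.
From /ḍ/ at 13 leftward: 12 /f/ transparent; 11 /s/ transparent; 10 /o/ → [+RTR]; 9 /i/ → [+RTR]; 8 /ṣ/ is itself a trigger — this domain ends here.

2 3 4 5 6 7 8 9 10 13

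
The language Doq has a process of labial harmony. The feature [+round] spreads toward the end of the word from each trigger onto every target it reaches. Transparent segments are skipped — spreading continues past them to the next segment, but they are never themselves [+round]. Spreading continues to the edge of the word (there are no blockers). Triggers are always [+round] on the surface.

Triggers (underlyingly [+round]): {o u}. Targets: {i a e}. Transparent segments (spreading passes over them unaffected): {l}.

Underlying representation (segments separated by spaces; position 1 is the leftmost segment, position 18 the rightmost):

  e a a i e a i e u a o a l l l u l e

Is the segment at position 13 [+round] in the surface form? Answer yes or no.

From /u/ at 9 rightward: 10 /a/ → [+round]; 11 /o/ is itself a trigger — this domain ends here.
From /o/ at 11 rightward: 12 /a/ → [+round]; 13 /l/ transparent; 14 /l/ transparent; 15 /l/ transparent; 16 /u/ is itself a trigger — this domain ends here.
From /u/ at 16 rightward: 17 /l/ transparent; 18 /e/ → [+round]; word edge.
Targets with no active source: positions 1 2 3 4 5 6 7 8 stay [-round].
[+round] positions on the surface: 9 10 11 12 16 18.

no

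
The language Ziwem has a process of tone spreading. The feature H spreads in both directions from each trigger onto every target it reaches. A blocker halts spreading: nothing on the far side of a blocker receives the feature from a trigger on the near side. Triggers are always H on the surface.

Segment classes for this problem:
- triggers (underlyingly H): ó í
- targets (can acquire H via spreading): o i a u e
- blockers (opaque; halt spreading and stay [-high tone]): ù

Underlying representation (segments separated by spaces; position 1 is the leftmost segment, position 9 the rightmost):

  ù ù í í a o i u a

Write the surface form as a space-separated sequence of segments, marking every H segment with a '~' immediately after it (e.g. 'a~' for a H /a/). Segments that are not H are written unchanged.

From /í/ at 3 rightward: 4 /í/ is itself a trigger — this domain ends here.
From /í/ at 3 leftward: 2 /ù/ blocks.
From /í/ at 4 rightward: 5 /a/ → H; 6 /o/ → H; 7 /i/ → H; 8 /u/ → H; 9 /a/ → H; word edge.
From /í/ at 4 leftward: 3 /í/ is itself a trigger — this domain ends here.
H positions on the surface: 3 4 5 6 7 8 9.

ù ù í~ í~ a~ o~ i~ u~ a~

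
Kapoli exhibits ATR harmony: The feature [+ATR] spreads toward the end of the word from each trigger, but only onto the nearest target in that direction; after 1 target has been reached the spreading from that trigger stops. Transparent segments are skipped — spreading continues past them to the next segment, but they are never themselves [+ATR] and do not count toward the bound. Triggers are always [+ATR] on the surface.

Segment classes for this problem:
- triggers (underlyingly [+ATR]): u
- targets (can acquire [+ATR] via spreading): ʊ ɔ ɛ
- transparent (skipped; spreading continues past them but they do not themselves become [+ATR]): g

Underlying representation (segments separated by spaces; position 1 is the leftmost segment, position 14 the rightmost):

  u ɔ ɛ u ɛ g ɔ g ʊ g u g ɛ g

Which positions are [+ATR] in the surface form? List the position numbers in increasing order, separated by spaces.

1 2 4 5 11 13

From /u/ at 1 rightward: 2 /ɔ/ → [+ATR]; bound reached.
From /u/ at 4 rightward: 5 /ɛ/ → [+ATR]; bound reached.
From /u/ at 11 rightward: 12 /g/ transparent; 13 /ɛ/ → [+ATR]; bound reached.
Targets with no active source: positions 3 7 9 stay [-ATR].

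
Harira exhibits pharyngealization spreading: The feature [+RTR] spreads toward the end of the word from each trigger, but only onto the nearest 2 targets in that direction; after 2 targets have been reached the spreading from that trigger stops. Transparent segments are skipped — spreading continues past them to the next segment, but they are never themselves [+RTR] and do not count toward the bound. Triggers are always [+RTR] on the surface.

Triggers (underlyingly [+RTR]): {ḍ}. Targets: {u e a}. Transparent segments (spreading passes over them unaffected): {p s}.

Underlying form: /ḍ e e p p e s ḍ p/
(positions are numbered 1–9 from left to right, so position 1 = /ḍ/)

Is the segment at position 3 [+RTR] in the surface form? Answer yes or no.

From /ḍ/ at 1 rightward: 2 /e/ → [+RTR]; 3 /e/ → [+RTR]; bound reached.
From /ḍ/ at 8 rightward: 9 /p/ transparent; word edge.
Target with no active source: position 6 stays [-emphatic].
[+RTR] positions on the surface: 1 2 3 8.

yes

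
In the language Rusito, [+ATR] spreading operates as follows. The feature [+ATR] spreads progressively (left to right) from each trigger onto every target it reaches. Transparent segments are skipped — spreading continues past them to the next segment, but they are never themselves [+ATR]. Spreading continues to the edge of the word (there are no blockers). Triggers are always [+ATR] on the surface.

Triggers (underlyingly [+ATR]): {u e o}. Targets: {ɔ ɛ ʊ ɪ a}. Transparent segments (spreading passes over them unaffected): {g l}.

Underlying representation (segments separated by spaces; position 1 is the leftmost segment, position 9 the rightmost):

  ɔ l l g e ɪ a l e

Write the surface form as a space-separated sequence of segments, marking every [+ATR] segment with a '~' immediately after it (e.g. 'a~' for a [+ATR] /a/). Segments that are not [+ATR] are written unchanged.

ɔ l l g e~ ɪ~ a~ l e~

From /e/ at 5 rightward: 6 /ɪ/ → [+ATR]; 7 /a/ → [+ATR]; 8 /l/ transparent; 9 /e/ is itself a trigger — this domain ends here.
From /e/ at 9 rightward: word edge.
Target with no active source: position 1 stays [-ATR].
[+ATR] positions on the surface: 5 6 7 9.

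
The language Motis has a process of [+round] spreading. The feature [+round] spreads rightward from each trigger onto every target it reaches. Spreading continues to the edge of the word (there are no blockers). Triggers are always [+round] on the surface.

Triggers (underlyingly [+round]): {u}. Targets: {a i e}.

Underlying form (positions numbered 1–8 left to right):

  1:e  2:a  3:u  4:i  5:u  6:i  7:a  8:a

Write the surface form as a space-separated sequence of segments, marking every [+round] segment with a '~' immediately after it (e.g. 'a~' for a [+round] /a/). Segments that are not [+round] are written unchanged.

From /u/ at 3 rightward: 4 /i/ → [+round]; 5 /u/ is itself a trigger — this domain ends here.
From /u/ at 5 rightward: 6 /i/ → [+round]; 7 /a/ → [+round]; 8 /a/ → [+round]; word edge.
Targets with no active source: positions 1 2 stay [-round].
[+round] positions on the surface: 3 4 5 6 7 8.

e a u~ i~ u~ i~ a~ a~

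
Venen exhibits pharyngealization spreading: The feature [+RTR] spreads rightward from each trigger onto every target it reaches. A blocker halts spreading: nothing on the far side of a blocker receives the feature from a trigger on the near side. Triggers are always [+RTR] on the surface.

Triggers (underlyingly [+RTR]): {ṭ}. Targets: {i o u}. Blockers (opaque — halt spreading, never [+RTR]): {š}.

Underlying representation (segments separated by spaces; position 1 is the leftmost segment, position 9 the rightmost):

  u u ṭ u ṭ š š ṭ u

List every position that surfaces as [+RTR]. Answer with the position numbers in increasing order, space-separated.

From /ṭ/ at 3 rightward: 4 /u/ → [+RTR]; 5 /ṭ/ is itself a trigger — this domain ends here.
From /ṭ/ at 5 rightward: 6 /š/ blocks.
From /ṭ/ at 8 rightward: 9 /u/ → [+RTR]; word edge.
Targets with no active source: positions 1 2 stay [-emphatic].

3 4 5 8 9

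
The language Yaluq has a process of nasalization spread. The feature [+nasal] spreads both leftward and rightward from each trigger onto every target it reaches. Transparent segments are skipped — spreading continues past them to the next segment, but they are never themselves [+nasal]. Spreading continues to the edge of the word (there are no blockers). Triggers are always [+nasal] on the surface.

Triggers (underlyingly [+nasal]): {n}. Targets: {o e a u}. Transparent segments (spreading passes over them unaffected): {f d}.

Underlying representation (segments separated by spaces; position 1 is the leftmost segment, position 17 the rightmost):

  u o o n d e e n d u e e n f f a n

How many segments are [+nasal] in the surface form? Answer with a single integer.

From /n/ at 4 rightward: 5 /d/ transparent; 6 /e/ → [+nasal]; 7 /e/ → [+nasal]; 8 /n/ is itself a trigger — this domain ends here.
From /n/ at 4 leftward: 3 /o/ → [+nasal]; 2 /o/ → [+nasal]; 1 /u/ → [+nasal]; word edge.
From /n/ at 8 rightward: 9 /d/ transparent; 10 /u/ → [+nasal]; 11 /e/ → [+nasal]; 12 /e/ → [+nasal]; 13 /n/ is itself a trigger — this domain ends here.
From /n/ at 8 leftward: 7 /e/ → [+nasal]; 6 /e/ → [+nasal]; 5 /d/ transparent; 4 /n/ is itself a trigger — this domain ends here.
From /n/ at 13 rightward: 14 /f/ transparent; 15 /f/ transparent; 16 /a/ → [+nasal]; 17 /n/ is itself a trigger — this domain ends here.
From /n/ at 13 leftward: 12 /e/ → [+nasal]; 11 /e/ → [+nasal]; 10 /u/ → [+nasal]; 9 /d/ transparent; 8 /n/ is itself a trigger — this domain ends here.
From /n/ at 17 rightward: word edge.
From /n/ at 17 leftward: 16 /a/ → [+nasal]; 15 /f/ transparent; 14 /f/ transparent; 13 /n/ is itself a trigger — this domain ends here.
[+nasal] positions on the surface: 1 2 3 4 6 7 8 10 11 12 13 16 17.

13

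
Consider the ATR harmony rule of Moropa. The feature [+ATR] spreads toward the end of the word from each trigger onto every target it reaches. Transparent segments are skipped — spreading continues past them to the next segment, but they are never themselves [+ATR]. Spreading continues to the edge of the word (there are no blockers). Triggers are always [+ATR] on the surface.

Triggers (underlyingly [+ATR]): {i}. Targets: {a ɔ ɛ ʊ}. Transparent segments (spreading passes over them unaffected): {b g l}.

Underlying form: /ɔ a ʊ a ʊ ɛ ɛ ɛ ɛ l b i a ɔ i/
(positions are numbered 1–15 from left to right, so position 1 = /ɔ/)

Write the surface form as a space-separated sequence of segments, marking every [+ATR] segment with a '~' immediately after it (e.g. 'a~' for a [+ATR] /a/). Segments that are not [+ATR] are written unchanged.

ɔ a ʊ a ʊ ɛ ɛ ɛ ɛ l b i~ a~ ɔ~ i~

From /i/ at 12 rightward: 13 /a/ → [+ATR]; 14 /ɔ/ → [+ATR]; 15 /i/ is itself a trigger — this domain ends here.
From /i/ at 15 rightward: word edge.
Targets with no active source: positions 1 2 3 4 5 6 7 8 9 stay [-ATR].
[+ATR] positions on the surface: 12 13 14 15.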